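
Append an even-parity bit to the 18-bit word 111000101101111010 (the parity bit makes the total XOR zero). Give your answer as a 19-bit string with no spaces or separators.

XOR of the 18 data bits: 1⊕1⊕1⊕0⊕0⊕0⊕1⊕0⊕1⊕1⊕0⊕1⊕1⊕1⊕1⊕0⊕1⊕0 = 1
Parity bit = 1 (so all 19 bits XOR to 0).

1110001011011110101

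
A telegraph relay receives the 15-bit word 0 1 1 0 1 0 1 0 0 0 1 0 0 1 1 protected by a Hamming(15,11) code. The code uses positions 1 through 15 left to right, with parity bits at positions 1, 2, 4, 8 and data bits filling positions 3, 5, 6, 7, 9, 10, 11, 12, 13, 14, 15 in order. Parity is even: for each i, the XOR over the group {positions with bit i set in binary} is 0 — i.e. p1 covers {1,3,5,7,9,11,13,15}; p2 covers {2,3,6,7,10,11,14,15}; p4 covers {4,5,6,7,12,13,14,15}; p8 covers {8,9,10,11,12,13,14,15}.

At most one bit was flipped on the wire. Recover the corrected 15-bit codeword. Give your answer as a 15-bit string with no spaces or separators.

s1 (pos 1,3,5,7,9,11,13,15): 0⊕1⊕1⊕1⊕0⊕1⊕0⊕1 = 1
s2 (pos 2,3,6,7,10,11,14,15): 1⊕1⊕0⊕1⊕0⊕1⊕1⊕1 = 0
s4 (pos 4,5,6,7,12,13,14,15): 0⊕1⊕0⊕1⊕0⊕0⊕1⊕1 = 0
s8 (pos 8,9,10,11,12,13,14,15): 0⊕0⊕0⊕1⊕0⊕0⊕1⊕1 = 1
Syndrome s8…s1 = 1001 → error at position 9.
Flip position 9: 011010100010011 → 011010101010011

011010101010011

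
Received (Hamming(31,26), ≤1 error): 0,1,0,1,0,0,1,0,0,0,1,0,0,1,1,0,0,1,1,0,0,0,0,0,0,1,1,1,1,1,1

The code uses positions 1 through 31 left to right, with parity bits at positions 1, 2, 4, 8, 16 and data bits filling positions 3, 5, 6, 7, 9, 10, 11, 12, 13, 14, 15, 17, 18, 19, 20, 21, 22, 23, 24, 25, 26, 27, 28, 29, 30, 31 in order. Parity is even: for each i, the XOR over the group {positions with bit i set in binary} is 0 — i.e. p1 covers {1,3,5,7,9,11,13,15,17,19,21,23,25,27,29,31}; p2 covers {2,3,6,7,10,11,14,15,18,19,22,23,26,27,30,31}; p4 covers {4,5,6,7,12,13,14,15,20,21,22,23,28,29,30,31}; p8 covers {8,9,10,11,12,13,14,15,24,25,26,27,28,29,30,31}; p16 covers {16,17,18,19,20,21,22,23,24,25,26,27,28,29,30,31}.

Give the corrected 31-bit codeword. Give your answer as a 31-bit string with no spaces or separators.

s1 (pos 1,3,5,7,9,11,13,15,17,19,21,23,25,27,29,31): 0⊕0⊕0⊕1⊕0⊕1⊕0⊕1⊕0⊕1⊕0⊕0⊕0⊕1⊕1⊕1 = 1
s2 (pos 2,3,6,7,10,11,14,15,18,19,22,23,26,27,30,31): 1⊕0⊕0⊕1⊕0⊕1⊕1⊕1⊕1⊕1⊕0⊕0⊕1⊕1⊕1⊕1 = 1
s4 (pos 4,5,6,7,12,13,14,15,20,21,22,23,28,29,30,31): 1⊕0⊕0⊕1⊕0⊕0⊕1⊕1⊕0⊕0⊕0⊕0⊕1⊕1⊕1⊕1 = 0
s8 (pos 8,9,10,11,12,13,14,15,24,25,26,27,28,29,30,31): 0⊕0⊕0⊕1⊕0⊕0⊕1⊕1⊕0⊕0⊕1⊕1⊕1⊕1⊕1⊕1 = 1
s16 (pos 16,17,18,19,20,21,22,23,24,25,26,27,28,29,30,31): 0⊕0⊕1⊕1⊕0⊕0⊕0⊕0⊕0⊕0⊕1⊕1⊕1⊕1⊕1⊕1 = 0
Syndrome s16…s1 = 01011 → error at position 11.
Flip position 11: 0101001000100110011000000111111 → 0101001000000110011000000111111

0101001000000110011000000111111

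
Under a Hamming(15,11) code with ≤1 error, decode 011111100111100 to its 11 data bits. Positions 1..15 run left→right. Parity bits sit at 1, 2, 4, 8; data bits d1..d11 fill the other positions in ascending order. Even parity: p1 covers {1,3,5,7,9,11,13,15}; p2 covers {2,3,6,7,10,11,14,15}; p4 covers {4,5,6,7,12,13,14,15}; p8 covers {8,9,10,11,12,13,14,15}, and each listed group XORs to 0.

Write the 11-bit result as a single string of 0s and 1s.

11110111100

s1 (pos 1,3,5,7,9,11,13,15): 0⊕1⊕1⊕1⊕0⊕1⊕1⊕0 = 1
s2 (pos 2,3,6,7,10,11,14,15): 1⊕1⊕1⊕1⊕1⊕1⊕0⊕0 = 0
s4 (pos 4,5,6,7,12,13,14,15): 1⊕1⊕1⊕1⊕1⊕1⊕0⊕0 = 0
s8 (pos 8,9,10,11,12,13,14,15): 0⊕0⊕1⊕1⊕1⊕1⊕0⊕0 = 0
Syndrome s8…s1 = 0001 → error at position 1.
Flip position 1: 011111100111100 → 111111100111100
Read data bits from positions 3,5,6,7,9,10,11,12,13,14,15: 11110111100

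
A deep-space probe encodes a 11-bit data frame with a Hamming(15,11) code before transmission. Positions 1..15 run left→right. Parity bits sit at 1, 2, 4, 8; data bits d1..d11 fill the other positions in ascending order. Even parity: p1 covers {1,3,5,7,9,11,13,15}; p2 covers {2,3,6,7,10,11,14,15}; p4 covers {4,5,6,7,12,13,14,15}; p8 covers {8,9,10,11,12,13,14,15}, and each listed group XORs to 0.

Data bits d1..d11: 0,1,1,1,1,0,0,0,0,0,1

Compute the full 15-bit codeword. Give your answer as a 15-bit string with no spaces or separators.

Place data at non-parity positions: p1 p2 0 p4 1 1 1 p8 1 0 0 0 0 0 1
p1 (pos 1,3,5,7,9,11,13,15): XOR of data positions = 0⊕1⊕1⊕1⊕0⊕0⊕1 = 0
p2 (pos 2,3,6,7,10,11,14,15): XOR of data positions = 0⊕1⊕1⊕0⊕0⊕0⊕1 = 1
p4 (pos 4,5,6,7,12,13,14,15): XOR of data positions = 1⊕1⊕1⊕0⊕0⊕0⊕1 = 0
p8 (pos 8,9,10,11,12,13,14,15): XOR of data positions = 1⊕0⊕0⊕0⊕0⊕0⊕1 = 0
Codeword: 010011101000001

010011101000001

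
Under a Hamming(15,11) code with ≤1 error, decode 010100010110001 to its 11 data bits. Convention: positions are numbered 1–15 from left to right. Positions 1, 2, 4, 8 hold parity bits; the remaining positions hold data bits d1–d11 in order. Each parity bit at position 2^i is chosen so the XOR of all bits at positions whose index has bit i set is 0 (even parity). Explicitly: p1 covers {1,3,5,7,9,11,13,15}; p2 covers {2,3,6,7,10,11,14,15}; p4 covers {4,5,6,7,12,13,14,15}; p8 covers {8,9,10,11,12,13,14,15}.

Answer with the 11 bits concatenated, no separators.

s1 (pos 1,3,5,7,9,11,13,15): 0⊕0⊕0⊕0⊕0⊕1⊕0⊕1 = 0
s2 (pos 2,3,6,7,10,11,14,15): 1⊕0⊕0⊕0⊕1⊕1⊕0⊕1 = 0
s4 (pos 4,5,6,7,12,13,14,15): 1⊕0⊕0⊕0⊕0⊕0⊕0⊕1 = 0
s8 (pos 8,9,10,11,12,13,14,15): 1⊕0⊕1⊕1⊕0⊕0⊕0⊕1 = 0
Syndrome s8…s1 = 0000 → no error.
Read data bits from positions 3,5,6,7,9,10,11,12,13,14,15: 00000110001

00000110001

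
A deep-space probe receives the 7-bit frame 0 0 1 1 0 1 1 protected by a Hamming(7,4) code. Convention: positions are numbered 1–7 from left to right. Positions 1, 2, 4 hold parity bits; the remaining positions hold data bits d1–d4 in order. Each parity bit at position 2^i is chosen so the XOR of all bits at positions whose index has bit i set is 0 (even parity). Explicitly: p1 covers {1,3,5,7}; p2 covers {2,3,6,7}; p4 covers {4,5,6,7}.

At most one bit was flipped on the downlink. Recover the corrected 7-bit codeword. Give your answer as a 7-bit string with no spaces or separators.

s1 (pos 1,3,5,7): 0⊕1⊕0⊕1 = 0
s2 (pos 2,3,6,7): 0⊕1⊕1⊕1 = 1
s4 (pos 4,5,6,7): 1⊕0⊕1⊕1 = 1
Syndrome s4…s1 = 110 → error at position 6.
Flip position 6: 0011011 → 0011001

0011001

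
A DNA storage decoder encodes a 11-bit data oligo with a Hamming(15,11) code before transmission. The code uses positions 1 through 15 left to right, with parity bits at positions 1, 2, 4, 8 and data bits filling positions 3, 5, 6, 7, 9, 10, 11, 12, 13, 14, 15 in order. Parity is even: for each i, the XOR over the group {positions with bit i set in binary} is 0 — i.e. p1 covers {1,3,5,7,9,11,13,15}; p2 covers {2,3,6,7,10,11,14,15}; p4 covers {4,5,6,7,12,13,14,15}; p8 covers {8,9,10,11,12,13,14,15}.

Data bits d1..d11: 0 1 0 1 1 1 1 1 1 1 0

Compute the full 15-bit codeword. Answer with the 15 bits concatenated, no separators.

100110101111110

Place data at non-parity positions: p1 p2 0 p4 1 0 1 p8 1 1 1 1 1 1 0
p1 (pos 1,3,5,7,9,11,13,15): XOR of data positions = 0⊕1⊕1⊕1⊕1⊕1⊕0 = 1
p2 (pos 2,3,6,7,10,11,14,15): XOR of data positions = 0⊕0⊕1⊕1⊕1⊕1⊕0 = 0
p4 (pos 4,5,6,7,12,13,14,15): XOR of data positions = 1⊕0⊕1⊕1⊕1⊕1⊕0 = 1
p8 (pos 8,9,10,11,12,13,14,15): XOR of data positions = 1⊕1⊕1⊕1⊕1⊕1⊕0 = 0
Codeword: 100110101111110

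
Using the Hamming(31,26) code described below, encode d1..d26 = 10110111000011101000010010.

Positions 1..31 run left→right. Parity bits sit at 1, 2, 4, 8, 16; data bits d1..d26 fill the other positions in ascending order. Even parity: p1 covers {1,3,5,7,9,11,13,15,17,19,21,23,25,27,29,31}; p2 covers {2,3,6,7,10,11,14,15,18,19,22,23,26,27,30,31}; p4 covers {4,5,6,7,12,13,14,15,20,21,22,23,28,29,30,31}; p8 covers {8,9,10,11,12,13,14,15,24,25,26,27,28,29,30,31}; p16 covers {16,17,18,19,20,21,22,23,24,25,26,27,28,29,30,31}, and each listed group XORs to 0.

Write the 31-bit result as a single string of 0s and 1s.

1010011101110000011101000010010

Place data at non-parity positions: p1 p2 1 p4 0 1 1 p8 0 1 1 1 0 0 0 p16 0 1 1 1 0 1 0 0 0 0 1 0 0 1 0
p1 (pos 1,3,5,7,9,11,13,15,17,19,21,23,25,27,29,31): XOR of data positions = 1⊕0⊕1⊕0⊕1⊕0⊕0⊕0⊕1⊕0⊕0⊕0⊕1⊕0⊕0 = 1
p2 (pos 2,3,6,7,10,11,14,15,18,19,22,23,26,27,30,31): XOR of data positions = 1⊕1⊕1⊕1⊕1⊕0⊕0⊕1⊕1⊕1⊕0⊕0⊕1⊕1⊕0 = 0
p4 (pos 4,5,6,7,12,13,14,15,20,21,22,23,28,29,30,31): XOR of data positions = 0⊕1⊕1⊕1⊕0⊕0⊕0⊕1⊕0⊕1⊕0⊕0⊕0⊕1⊕0 = 0
p8 (pos 8,9,10,11,12,13,14,15,24,25,26,27,28,29,30,31): XOR of data positions = 0⊕1⊕1⊕1⊕0⊕0⊕0⊕0⊕0⊕0⊕1⊕0⊕0⊕1⊕0 = 1
p16 (pos 16,17,18,19,20,21,22,23,24,25,26,27,28,29,30,31): XOR of data positions = 0⊕1⊕1⊕1⊕0⊕1⊕0⊕0⊕0⊕0⊕1⊕0⊕0⊕1⊕0 = 0
Codeword: 1010011101110000011101000010010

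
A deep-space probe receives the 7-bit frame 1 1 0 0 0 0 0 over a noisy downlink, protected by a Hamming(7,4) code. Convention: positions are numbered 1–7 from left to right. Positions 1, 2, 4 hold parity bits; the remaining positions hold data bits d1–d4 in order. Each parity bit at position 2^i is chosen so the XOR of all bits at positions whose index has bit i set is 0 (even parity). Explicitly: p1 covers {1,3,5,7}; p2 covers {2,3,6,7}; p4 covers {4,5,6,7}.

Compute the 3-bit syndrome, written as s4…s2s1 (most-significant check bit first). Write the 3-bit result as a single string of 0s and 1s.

s1 (pos 1,3,5,7): 1⊕0⊕0⊕0 = 1
s2 (pos 2,3,6,7): 1⊕0⊕0⊕0 = 1
s4 (pos 4,5,6,7): 0⊕0⊕0⊕0 = 0
Syndrome s4…s1 = 011 → error at position 3.

011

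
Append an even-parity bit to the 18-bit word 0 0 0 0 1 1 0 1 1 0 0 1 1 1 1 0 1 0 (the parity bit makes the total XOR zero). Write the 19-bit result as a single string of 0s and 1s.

0000110110011110101

XOR of the 18 data bits: 0⊕0⊕0⊕0⊕1⊕1⊕0⊕1⊕1⊕0⊕0⊕1⊕1⊕1⊕1⊕0⊕1⊕0 = 1
Parity bit = 1 (so all 19 bits XOR to 0).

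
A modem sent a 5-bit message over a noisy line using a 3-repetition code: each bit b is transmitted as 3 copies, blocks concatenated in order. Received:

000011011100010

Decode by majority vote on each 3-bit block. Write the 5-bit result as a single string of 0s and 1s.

01100

Block 1 (000): 0 ones → 0
Block 2 (011): 2 ones → 1
Block 3 (011): 2 ones → 1
Block 4 (100): 1 one → 0
Block 5 (010): 1 one → 0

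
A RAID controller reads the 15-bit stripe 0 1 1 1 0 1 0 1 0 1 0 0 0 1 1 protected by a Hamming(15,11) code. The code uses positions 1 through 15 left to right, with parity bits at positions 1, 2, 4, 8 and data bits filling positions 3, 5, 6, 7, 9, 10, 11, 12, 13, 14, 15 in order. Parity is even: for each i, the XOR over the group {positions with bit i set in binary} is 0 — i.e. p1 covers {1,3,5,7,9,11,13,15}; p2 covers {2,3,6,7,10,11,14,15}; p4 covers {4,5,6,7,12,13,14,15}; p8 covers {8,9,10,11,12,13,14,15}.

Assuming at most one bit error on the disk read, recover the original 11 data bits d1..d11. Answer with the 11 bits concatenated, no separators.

10100100011

s1 (pos 1,3,5,7,9,11,13,15): 0⊕1⊕0⊕0⊕0⊕0⊕0⊕1 = 0
s2 (pos 2,3,6,7,10,11,14,15): 1⊕1⊕1⊕0⊕1⊕0⊕1⊕1 = 0
s4 (pos 4,5,6,7,12,13,14,15): 1⊕0⊕1⊕0⊕0⊕0⊕1⊕1 = 0
s8 (pos 8,9,10,11,12,13,14,15): 1⊕0⊕1⊕0⊕0⊕0⊕1⊕1 = 0
Syndrome s8…s1 = 0000 → no error.
Read data bits from positions 3,5,6,7,9,10,11,12,13,14,15: 10100100011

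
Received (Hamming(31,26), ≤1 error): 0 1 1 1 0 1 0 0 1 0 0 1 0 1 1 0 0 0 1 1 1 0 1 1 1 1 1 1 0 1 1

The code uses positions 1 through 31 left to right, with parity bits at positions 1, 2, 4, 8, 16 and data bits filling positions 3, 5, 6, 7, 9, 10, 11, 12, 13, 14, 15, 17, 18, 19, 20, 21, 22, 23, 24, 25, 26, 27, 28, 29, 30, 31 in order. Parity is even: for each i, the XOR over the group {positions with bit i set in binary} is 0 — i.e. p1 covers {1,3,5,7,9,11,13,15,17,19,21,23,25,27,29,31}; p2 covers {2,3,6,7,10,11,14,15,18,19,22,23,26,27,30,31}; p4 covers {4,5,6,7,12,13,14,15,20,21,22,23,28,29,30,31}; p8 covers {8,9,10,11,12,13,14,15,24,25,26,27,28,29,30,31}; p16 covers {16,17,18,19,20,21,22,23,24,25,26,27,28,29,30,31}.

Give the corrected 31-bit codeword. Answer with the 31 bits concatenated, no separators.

s1 (pos 1,3,5,7,9,11,13,15,17,19,21,23,25,27,29,31): 0⊕1⊕0⊕0⊕1⊕0⊕0⊕1⊕0⊕1⊕1⊕1⊕1⊕1⊕0⊕1 = 1
s2 (pos 2,3,6,7,10,11,14,15,18,19,22,23,26,27,30,31): 1⊕1⊕1⊕0⊕0⊕0⊕1⊕1⊕0⊕1⊕0⊕1⊕1⊕1⊕1⊕1 = 1
s4 (pos 4,5,6,7,12,13,14,15,20,21,22,23,28,29,30,31): 1⊕0⊕1⊕0⊕1⊕0⊕1⊕1⊕1⊕1⊕0⊕1⊕1⊕0⊕1⊕1 = 1
s8 (pos 8,9,10,11,12,13,14,15,24,25,26,27,28,29,30,31): 0⊕1⊕0⊕0⊕1⊕0⊕1⊕1⊕1⊕1⊕1⊕1⊕1⊕0⊕1⊕1 = 1
s16 (pos 16,17,18,19,20,21,22,23,24,25,26,27,28,29,30,31): 0⊕0⊕0⊕1⊕1⊕1⊕0⊕1⊕1⊕1⊕1⊕1⊕1⊕0⊕1⊕1 = 1
Syndrome s16…s1 = 11111 → error at position 31.
Flip position 31: 0111010010010110001110111111011 → 0111010010010110001110111111010

0111010010010110001110111111010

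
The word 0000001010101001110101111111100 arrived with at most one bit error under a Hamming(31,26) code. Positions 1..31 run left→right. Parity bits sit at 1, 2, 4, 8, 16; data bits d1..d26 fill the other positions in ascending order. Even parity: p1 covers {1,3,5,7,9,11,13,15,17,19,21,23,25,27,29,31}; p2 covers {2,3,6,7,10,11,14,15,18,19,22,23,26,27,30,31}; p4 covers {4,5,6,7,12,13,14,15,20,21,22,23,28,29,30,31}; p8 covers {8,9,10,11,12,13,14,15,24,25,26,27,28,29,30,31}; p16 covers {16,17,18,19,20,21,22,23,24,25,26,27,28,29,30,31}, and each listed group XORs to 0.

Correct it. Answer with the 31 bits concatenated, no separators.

s1 (pos 1,3,5,7,9,11,13,15,17,19,21,23,25,27,29,31): 0⊕0⊕0⊕1⊕1⊕1⊕1⊕0⊕1⊕0⊕0⊕1⊕1⊕1⊕1⊕0 = 1
s2 (pos 2,3,6,7,10,11,14,15,18,19,22,23,26,27,30,31): 0⊕0⊕0⊕1⊕0⊕1⊕0⊕0⊕1⊕0⊕1⊕1⊕1⊕1⊕0⊕0 = 1
s4 (pos 4,5,6,7,12,13,14,15,20,21,22,23,28,29,30,31): 0⊕0⊕0⊕1⊕0⊕1⊕0⊕0⊕1⊕0⊕1⊕1⊕1⊕1⊕0⊕0 = 1
s8 (pos 8,9,10,11,12,13,14,15,24,25,26,27,28,29,30,31): 0⊕1⊕0⊕1⊕0⊕1⊕0⊕0⊕1⊕1⊕1⊕1⊕1⊕1⊕0⊕0 = 1
s16 (pos 16,17,18,19,20,21,22,23,24,25,26,27,28,29,30,31): 1⊕1⊕1⊕0⊕1⊕0⊕1⊕1⊕1⊕1⊕1⊕1⊕1⊕1⊕0⊕0 = 0
Syndrome s16…s1 = 01111 → error at position 15.
Flip position 15: 0000001010101001110101111111100 → 0000001010101011110101111111100

0000001010101011110101111111100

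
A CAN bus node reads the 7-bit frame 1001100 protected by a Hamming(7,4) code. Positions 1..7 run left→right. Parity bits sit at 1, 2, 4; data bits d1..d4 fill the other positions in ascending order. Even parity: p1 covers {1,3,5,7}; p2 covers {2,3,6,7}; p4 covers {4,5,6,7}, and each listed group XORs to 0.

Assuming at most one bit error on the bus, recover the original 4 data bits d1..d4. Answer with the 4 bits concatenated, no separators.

0100

s1 (pos 1,3,5,7): 1⊕0⊕1⊕0 = 0
s2 (pos 2,3,6,7): 0⊕0⊕0⊕0 = 0
s4 (pos 4,5,6,7): 1⊕1⊕0⊕0 = 0
Syndrome s4…s1 = 000 → no error.
Read data bits from positions 3,5,6,7: 0100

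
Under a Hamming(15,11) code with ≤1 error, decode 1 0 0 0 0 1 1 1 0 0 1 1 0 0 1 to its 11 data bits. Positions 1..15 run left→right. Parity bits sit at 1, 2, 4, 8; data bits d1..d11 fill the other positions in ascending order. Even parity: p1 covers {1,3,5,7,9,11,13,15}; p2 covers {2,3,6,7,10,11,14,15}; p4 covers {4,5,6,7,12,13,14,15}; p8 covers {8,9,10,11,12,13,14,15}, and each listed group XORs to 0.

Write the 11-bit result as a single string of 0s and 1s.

s1 (pos 1,3,5,7,9,11,13,15): 1⊕0⊕0⊕1⊕0⊕1⊕0⊕1 = 0
s2 (pos 2,3,6,7,10,11,14,15): 0⊕0⊕1⊕1⊕0⊕1⊕0⊕1 = 0
s4 (pos 4,5,6,7,12,13,14,15): 0⊕0⊕1⊕1⊕1⊕0⊕0⊕1 = 0
s8 (pos 8,9,10,11,12,13,14,15): 1⊕0⊕0⊕1⊕1⊕0⊕0⊕1 = 0
Syndrome s8…s1 = 0000 → no error.
Read data bits from positions 3,5,6,7,9,10,11,12,13,14,15: 00110011001

00110011001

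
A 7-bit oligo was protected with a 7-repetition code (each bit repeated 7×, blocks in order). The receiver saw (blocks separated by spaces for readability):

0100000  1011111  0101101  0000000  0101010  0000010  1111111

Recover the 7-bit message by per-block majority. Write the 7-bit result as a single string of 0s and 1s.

0110001

Block 1 (0100000): 1 one → 0
Block 2 (1011111): 6 ones → 1
Block 3 (0101101): 4 ones → 1
Block 4 (0000000): 0 ones → 0
Block 5 (0101010): 3 ones → 0
Block 6 (0000010): 1 one → 0
Block 7 (1111111): 7 ones → 1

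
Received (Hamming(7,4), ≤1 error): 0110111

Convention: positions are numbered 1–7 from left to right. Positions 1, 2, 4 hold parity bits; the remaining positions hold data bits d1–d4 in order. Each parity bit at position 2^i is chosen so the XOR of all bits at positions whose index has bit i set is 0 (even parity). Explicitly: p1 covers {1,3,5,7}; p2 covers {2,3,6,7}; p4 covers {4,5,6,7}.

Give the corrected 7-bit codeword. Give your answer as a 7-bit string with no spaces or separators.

s1 (pos 1,3,5,7): 0⊕1⊕1⊕1 = 1
s2 (pos 2,3,6,7): 1⊕1⊕1⊕1 = 0
s4 (pos 4,5,6,7): 0⊕1⊕1⊕1 = 1
Syndrome s4…s1 = 101 → error at position 5.
Flip position 5: 0110111 → 0110011

0110011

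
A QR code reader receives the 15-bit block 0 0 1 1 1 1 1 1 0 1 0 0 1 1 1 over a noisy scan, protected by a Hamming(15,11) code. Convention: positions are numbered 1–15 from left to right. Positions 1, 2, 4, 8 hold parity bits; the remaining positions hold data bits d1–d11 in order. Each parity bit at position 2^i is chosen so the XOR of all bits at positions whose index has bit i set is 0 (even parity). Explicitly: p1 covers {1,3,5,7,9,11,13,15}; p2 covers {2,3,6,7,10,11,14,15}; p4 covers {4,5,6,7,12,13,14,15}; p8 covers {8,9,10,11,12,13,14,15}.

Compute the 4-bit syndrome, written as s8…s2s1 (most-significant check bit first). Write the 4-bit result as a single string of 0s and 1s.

s1 (pos 1,3,5,7,9,11,13,15): 0⊕1⊕1⊕1⊕0⊕0⊕1⊕1 = 1
s2 (pos 2,3,6,7,10,11,14,15): 0⊕1⊕1⊕1⊕1⊕0⊕1⊕1 = 0
s4 (pos 4,5,6,7,12,13,14,15): 1⊕1⊕1⊕1⊕0⊕1⊕1⊕1 = 1
s8 (pos 8,9,10,11,12,13,14,15): 1⊕0⊕1⊕0⊕0⊕1⊕1⊕1 = 1
Syndrome s8…s1 = 1101 → error at position 13.

1101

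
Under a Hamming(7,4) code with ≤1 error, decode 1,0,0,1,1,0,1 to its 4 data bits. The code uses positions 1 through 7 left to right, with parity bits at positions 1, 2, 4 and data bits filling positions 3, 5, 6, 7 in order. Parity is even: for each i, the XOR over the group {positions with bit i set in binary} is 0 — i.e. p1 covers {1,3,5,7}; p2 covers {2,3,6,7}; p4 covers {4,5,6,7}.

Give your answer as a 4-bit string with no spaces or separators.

0100

s1 (pos 1,3,5,7): 1⊕0⊕1⊕1 = 1
s2 (pos 2,3,6,7): 0⊕0⊕0⊕1 = 1
s4 (pos 4,5,6,7): 1⊕1⊕0⊕1 = 1
Syndrome s4…s1 = 111 → error at position 7.
Flip position 7: 1001101 → 1001100
Read data bits from positions 3,5,6,7: 0100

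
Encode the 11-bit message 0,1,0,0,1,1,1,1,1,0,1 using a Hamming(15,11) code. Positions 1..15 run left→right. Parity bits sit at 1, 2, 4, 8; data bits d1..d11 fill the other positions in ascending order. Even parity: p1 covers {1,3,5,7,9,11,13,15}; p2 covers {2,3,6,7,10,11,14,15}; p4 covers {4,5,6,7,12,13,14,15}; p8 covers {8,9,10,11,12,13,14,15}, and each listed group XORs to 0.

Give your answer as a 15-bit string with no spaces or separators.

110010001111101

Place data at non-parity positions: p1 p2 0 p4 1 0 0 p8 1 1 1 1 1 0 1
p1 (pos 1,3,5,7,9,11,13,15): XOR of data positions = 0⊕1⊕0⊕1⊕1⊕1⊕1 = 1
p2 (pos 2,3,6,7,10,11,14,15): XOR of data positions = 0⊕0⊕0⊕1⊕1⊕0⊕1 = 1
p4 (pos 4,5,6,7,12,13,14,15): XOR of data positions = 1⊕0⊕0⊕1⊕1⊕0⊕1 = 0
p8 (pos 8,9,10,11,12,13,14,15): XOR of data positions = 1⊕1⊕1⊕1⊕1⊕0⊕1 = 0
Codeword: 110010001111101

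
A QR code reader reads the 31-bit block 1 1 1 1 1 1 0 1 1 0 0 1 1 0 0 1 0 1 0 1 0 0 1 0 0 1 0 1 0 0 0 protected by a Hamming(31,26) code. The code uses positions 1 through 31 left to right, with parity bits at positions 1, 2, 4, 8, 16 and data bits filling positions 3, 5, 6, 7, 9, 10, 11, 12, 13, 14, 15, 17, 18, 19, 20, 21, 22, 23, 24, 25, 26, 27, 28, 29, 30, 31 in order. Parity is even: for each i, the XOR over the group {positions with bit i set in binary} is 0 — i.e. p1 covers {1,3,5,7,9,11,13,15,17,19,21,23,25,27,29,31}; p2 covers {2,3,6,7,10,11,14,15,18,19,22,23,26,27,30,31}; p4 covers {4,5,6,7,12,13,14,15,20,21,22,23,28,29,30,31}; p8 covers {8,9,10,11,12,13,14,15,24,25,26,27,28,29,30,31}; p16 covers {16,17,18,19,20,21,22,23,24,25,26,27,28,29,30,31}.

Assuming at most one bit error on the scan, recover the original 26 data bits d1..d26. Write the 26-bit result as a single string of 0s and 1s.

11101001100010100100101000

s1 (pos 1,3,5,7,9,11,13,15,17,19,21,23,25,27,29,31): 1⊕1⊕1⊕0⊕1⊕0⊕1⊕0⊕0⊕0⊕0⊕1⊕0⊕0⊕0⊕0 = 0
s2 (pos 2,3,6,7,10,11,14,15,18,19,22,23,26,27,30,31): 1⊕1⊕1⊕0⊕0⊕0⊕0⊕0⊕1⊕0⊕0⊕1⊕1⊕0⊕0⊕0 = 0
s4 (pos 4,5,6,7,12,13,14,15,20,21,22,23,28,29,30,31): 1⊕1⊕1⊕0⊕1⊕1⊕0⊕0⊕1⊕0⊕0⊕1⊕1⊕0⊕0⊕0 = 0
s8 (pos 8,9,10,11,12,13,14,15,24,25,26,27,28,29,30,31): 1⊕1⊕0⊕0⊕1⊕1⊕0⊕0⊕0⊕0⊕1⊕0⊕1⊕0⊕0⊕0 = 0
s16 (pos 16,17,18,19,20,21,22,23,24,25,26,27,28,29,30,31): 1⊕0⊕1⊕0⊕1⊕0⊕0⊕1⊕0⊕0⊕1⊕0⊕1⊕0⊕0⊕0 = 0
Syndrome s16…s1 = 00000 → no error.
Read data bits from positions 3,5,6,7,9,10,11,12,13,14,15,17,18,19,20,21,22,23,24,25,26,27,28,29,30,31: 11101001100010100100101000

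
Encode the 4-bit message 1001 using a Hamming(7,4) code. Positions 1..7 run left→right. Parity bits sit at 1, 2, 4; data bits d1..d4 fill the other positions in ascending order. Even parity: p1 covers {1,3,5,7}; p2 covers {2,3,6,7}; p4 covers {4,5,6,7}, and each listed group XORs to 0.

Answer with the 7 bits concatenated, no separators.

Place data at non-parity positions: p1 p2 1 p4 0 0 1
p1 (pos 1,3,5,7): XOR of data positions = 1⊕0⊕1 = 0
p2 (pos 2,3,6,7): XOR of data positions = 1⊕0⊕1 = 0
p4 (pos 4,5,6,7): XOR of data positions = 0⊕0⊕1 = 1
Codeword: 0011001

0011001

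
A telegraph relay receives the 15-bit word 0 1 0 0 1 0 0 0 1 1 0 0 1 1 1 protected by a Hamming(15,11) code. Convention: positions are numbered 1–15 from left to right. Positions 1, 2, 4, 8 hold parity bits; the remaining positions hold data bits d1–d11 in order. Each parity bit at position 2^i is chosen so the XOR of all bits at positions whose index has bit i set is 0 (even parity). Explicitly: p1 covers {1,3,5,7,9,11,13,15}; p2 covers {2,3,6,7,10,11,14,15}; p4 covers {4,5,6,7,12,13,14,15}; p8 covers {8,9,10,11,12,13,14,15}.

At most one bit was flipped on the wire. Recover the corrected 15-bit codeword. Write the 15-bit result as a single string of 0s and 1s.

s1 (pos 1,3,5,7,9,11,13,15): 0⊕0⊕1⊕0⊕1⊕0⊕1⊕1 = 0
s2 (pos 2,3,6,7,10,11,14,15): 1⊕0⊕0⊕0⊕1⊕0⊕1⊕1 = 0
s4 (pos 4,5,6,7,12,13,14,15): 0⊕1⊕0⊕0⊕0⊕1⊕1⊕1 = 0
s8 (pos 8,9,10,11,12,13,14,15): 0⊕1⊕1⊕0⊕0⊕1⊕1⊕1 = 1
Syndrome s8…s1 = 1000 → error at position 8.
Flip position 8: 010010001100111 → 010010011100111

010010011100111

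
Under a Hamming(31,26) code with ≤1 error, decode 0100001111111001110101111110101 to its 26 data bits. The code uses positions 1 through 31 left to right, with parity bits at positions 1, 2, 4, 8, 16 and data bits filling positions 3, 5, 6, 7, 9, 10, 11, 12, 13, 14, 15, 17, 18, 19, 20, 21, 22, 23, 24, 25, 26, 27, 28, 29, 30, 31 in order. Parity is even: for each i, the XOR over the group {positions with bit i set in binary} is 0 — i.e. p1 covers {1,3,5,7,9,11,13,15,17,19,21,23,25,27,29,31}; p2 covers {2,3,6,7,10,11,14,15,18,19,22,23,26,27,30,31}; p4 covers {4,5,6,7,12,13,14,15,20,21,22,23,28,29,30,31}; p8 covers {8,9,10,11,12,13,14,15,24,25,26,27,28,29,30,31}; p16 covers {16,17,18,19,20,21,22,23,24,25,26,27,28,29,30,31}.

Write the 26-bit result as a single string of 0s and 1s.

s1 (pos 1,3,5,7,9,11,13,15,17,19,21,23,25,27,29,31): 0⊕0⊕0⊕1⊕1⊕1⊕1⊕0⊕1⊕0⊕0⊕1⊕1⊕1⊕1⊕1 = 0
s2 (pos 2,3,6,7,10,11,14,15,18,19,22,23,26,27,30,31): 1⊕0⊕0⊕1⊕1⊕1⊕0⊕0⊕1⊕0⊕1⊕1⊕1⊕1⊕0⊕1 = 0
s4 (pos 4,5,6,7,12,13,14,15,20,21,22,23,28,29,30,31): 0⊕0⊕0⊕1⊕1⊕1⊕0⊕0⊕1⊕0⊕1⊕1⊕0⊕1⊕0⊕1 = 0
s8 (pos 8,9,10,11,12,13,14,15,24,25,26,27,28,29,30,31): 1⊕1⊕1⊕1⊕1⊕1⊕0⊕0⊕1⊕1⊕1⊕1⊕0⊕1⊕0⊕1 = 0
s16 (pos 16,17,18,19,20,21,22,23,24,25,26,27,28,29,30,31): 1⊕1⊕1⊕0⊕1⊕0⊕1⊕1⊕1⊕1⊕1⊕1⊕0⊕1⊕0⊕1 = 0
Syndrome s16…s1 = 00000 → no error.
Read data bits from positions 3,5,6,7,9,10,11,12,13,14,15,17,18,19,20,21,22,23,24,25,26,27,28,29,30,31: 00011111100110101111110101

00011111100110101111110101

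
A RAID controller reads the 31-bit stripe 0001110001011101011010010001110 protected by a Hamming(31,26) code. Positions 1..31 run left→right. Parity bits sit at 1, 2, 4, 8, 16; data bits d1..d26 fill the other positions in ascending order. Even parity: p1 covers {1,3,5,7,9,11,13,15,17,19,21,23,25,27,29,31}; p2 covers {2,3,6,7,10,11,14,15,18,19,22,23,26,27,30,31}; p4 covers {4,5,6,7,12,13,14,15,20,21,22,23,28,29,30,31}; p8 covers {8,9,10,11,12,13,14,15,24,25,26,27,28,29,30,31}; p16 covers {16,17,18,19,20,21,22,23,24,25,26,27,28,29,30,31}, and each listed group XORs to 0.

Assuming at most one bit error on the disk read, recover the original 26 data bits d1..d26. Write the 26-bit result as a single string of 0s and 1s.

s1 (pos 1,3,5,7,9,11,13,15,17,19,21,23,25,27,29,31): 0⊕0⊕1⊕0⊕0⊕0⊕1⊕0⊕0⊕1⊕1⊕0⊕0⊕0⊕1⊕0 = 1
s2 (pos 2,3,6,7,10,11,14,15,18,19,22,23,26,27,30,31): 0⊕0⊕1⊕0⊕1⊕0⊕1⊕0⊕1⊕1⊕0⊕0⊕0⊕0⊕1⊕0 = 0
s4 (pos 4,5,6,7,12,13,14,15,20,21,22,23,28,29,30,31): 1⊕1⊕1⊕0⊕1⊕1⊕1⊕0⊕0⊕1⊕0⊕0⊕1⊕1⊕1⊕0 = 0
s8 (pos 8,9,10,11,12,13,14,15,24,25,26,27,28,29,30,31): 0⊕0⊕1⊕0⊕1⊕1⊕1⊕0⊕1⊕0⊕0⊕0⊕1⊕1⊕1⊕0 = 0
s16 (pos 16,17,18,19,20,21,22,23,24,25,26,27,28,29,30,31): 1⊕0⊕1⊕1⊕0⊕1⊕0⊕0⊕1⊕0⊕0⊕0⊕1⊕1⊕1⊕0 = 0
Syndrome s16…s1 = 00001 → error at position 1.
Flip position 1: 0001110001011101011010010001110 → 1001110001011101011010010001110
Read data bits from positions 3,5,6,7,9,10,11,12,13,14,15,17,18,19,20,21,22,23,24,25,26,27,28,29,30,31: 01100101110011010010001110

01100101110011010010001110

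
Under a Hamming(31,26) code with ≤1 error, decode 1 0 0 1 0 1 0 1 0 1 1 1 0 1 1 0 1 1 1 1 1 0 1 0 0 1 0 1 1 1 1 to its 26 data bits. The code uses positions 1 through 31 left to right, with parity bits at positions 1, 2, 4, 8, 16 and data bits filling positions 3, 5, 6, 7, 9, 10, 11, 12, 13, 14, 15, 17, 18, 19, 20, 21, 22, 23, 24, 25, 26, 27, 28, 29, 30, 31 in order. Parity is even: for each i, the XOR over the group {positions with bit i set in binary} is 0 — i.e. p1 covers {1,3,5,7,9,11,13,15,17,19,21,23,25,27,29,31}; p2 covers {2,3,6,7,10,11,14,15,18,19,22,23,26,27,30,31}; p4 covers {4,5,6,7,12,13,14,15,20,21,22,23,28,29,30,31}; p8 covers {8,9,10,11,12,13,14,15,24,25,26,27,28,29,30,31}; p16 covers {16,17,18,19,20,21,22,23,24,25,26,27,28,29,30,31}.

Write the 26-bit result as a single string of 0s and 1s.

00100111011111110100111111

s1 (pos 1,3,5,7,9,11,13,15,17,19,21,23,25,27,29,31): 1⊕0⊕0⊕0⊕0⊕1⊕0⊕1⊕1⊕1⊕1⊕1⊕0⊕0⊕1⊕1 = 1
s2 (pos 2,3,6,7,10,11,14,15,18,19,22,23,26,27,30,31): 0⊕0⊕1⊕0⊕1⊕1⊕1⊕1⊕1⊕1⊕0⊕1⊕1⊕0⊕1⊕1 = 1
s4 (pos 4,5,6,7,12,13,14,15,20,21,22,23,28,29,30,31): 1⊕0⊕1⊕0⊕1⊕0⊕1⊕1⊕1⊕1⊕0⊕1⊕1⊕1⊕1⊕1 = 0
s8 (pos 8,9,10,11,12,13,14,15,24,25,26,27,28,29,30,31): 1⊕0⊕1⊕1⊕1⊕0⊕1⊕1⊕0⊕0⊕1⊕0⊕1⊕1⊕1⊕1 = 1
s16 (pos 16,17,18,19,20,21,22,23,24,25,26,27,28,29,30,31): 0⊕1⊕1⊕1⊕1⊕1⊕0⊕1⊕0⊕0⊕1⊕0⊕1⊕1⊕1⊕1 = 1
Syndrome s16…s1 = 11011 → error at position 27.
Flip position 27: 1001010101110110111110100101111 → 1001010101110110111110100111111
Read data bits from positions 3,5,6,7,9,10,11,12,13,14,15,17,18,19,20,21,22,23,24,25,26,27,28,29,30,31: 00100111011111110100111111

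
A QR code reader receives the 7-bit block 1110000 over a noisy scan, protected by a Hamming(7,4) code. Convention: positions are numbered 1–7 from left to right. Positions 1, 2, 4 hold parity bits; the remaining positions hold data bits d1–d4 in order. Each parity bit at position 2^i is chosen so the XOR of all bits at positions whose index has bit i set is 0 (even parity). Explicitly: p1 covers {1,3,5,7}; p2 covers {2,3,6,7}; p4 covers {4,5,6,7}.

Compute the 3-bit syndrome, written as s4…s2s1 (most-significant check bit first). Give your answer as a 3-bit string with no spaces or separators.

s1 (pos 1,3,5,7): 1⊕1⊕0⊕0 = 0
s2 (pos 2,3,6,7): 1⊕1⊕0⊕0 = 0
s4 (pos 4,5,6,7): 0⊕0⊕0⊕0 = 0
Syndrome s4…s1 = 000 → no error.

000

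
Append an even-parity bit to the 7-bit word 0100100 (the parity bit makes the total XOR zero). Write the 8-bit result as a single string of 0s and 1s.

XOR of the 7 data bits: 0⊕1⊕0⊕0⊕1⊕0⊕0 = 0
Parity bit = 0 (so all 8 bits XOR to 0).

01001000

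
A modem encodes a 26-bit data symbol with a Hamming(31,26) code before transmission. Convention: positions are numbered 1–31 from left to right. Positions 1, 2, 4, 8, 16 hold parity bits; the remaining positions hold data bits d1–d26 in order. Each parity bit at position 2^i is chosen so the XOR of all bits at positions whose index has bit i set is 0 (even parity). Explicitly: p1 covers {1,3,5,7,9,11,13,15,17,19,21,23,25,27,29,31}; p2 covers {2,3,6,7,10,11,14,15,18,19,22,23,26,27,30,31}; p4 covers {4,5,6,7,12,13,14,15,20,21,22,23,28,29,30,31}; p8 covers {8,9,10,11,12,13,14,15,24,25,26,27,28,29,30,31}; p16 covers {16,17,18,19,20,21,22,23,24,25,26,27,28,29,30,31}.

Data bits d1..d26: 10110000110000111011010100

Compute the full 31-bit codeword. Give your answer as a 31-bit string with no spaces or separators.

Place data at non-parity positions: p1 p2 1 p4 0 1 1 p8 0 0 0 0 1 1 0 p16 0 0 0 1 1 1 0 1 1 0 1 0 1 0 0
p1 (pos 1,3,5,7,9,11,13,15,17,19,21,23,25,27,29,31): XOR of data positions = 1⊕0⊕1⊕0⊕0⊕1⊕0⊕0⊕0⊕1⊕0⊕1⊕1⊕1⊕0 = 1
p2 (pos 2,3,6,7,10,11,14,15,18,19,22,23,26,27,30,31): XOR of data positions = 1⊕1⊕1⊕0⊕0⊕1⊕0⊕0⊕0⊕1⊕0⊕0⊕1⊕0⊕0 = 0
p4 (pos 4,5,6,7,12,13,14,15,20,21,22,23,28,29,30,31): XOR of data positions = 0⊕1⊕1⊕0⊕1⊕1⊕0⊕1⊕1⊕1⊕0⊕0⊕1⊕0⊕0 = 0
p8 (pos 8,9,10,11,12,13,14,15,24,25,26,27,28,29,30,31): XOR of data positions = 0⊕0⊕0⊕0⊕1⊕1⊕0⊕1⊕1⊕0⊕1⊕0⊕1⊕0⊕0 = 0
p16 (pos 16,17,18,19,20,21,22,23,24,25,26,27,28,29,30,31): XOR of data positions = 0⊕0⊕0⊕1⊕1⊕1⊕0⊕1⊕1⊕0⊕1⊕0⊕1⊕0⊕0 = 1
Codeword: 1010011000001101000111011010100

1010011000001101000111011010100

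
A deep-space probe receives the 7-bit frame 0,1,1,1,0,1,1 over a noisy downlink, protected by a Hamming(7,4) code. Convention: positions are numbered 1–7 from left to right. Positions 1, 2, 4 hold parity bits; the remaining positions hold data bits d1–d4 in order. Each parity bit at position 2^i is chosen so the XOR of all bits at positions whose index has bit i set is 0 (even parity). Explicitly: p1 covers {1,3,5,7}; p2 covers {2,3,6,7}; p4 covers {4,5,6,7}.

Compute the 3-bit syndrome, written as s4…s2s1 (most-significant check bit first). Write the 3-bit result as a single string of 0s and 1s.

100

s1 (pos 1,3,5,7): 0⊕1⊕0⊕1 = 0
s2 (pos 2,3,6,7): 1⊕1⊕1⊕1 = 0
s4 (pos 4,5,6,7): 1⊕0⊕1⊕1 = 1
Syndrome s4…s1 = 100 → error at position 4.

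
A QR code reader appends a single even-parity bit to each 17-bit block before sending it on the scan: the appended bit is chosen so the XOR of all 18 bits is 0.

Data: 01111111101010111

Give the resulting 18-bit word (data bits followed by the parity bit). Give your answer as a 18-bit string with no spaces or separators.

011111111010101111

XOR of the 17 data bits: 0⊕1⊕1⊕1⊕1⊕1⊕1⊕1⊕1⊕0⊕1⊕0⊕1⊕0⊕1⊕1⊕1 = 1
Parity bit = 1 (so all 18 bits XOR to 0).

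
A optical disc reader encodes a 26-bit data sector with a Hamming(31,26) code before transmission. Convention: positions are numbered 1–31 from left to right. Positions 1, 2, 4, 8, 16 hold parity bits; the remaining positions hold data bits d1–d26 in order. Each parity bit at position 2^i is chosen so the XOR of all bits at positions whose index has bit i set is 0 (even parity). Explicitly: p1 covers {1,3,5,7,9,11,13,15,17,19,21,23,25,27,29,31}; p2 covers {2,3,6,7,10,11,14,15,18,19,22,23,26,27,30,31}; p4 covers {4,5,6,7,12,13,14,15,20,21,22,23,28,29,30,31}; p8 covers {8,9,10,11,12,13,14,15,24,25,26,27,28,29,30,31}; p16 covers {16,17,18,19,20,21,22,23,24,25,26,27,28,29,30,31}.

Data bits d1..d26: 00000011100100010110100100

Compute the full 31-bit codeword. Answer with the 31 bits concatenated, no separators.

Place data at non-parity positions: p1 p2 0 p4 0 0 0 p8 0 0 1 1 1 0 0 p16 1 0 0 0 1 0 1 1 0 1 0 0 1 0 0
p1 (pos 1,3,5,7,9,11,13,15,17,19,21,23,25,27,29,31): XOR of data positions = 0⊕0⊕0⊕0⊕1⊕1⊕0⊕1⊕0⊕1⊕1⊕0⊕0⊕1⊕0 = 0
p2 (pos 2,3,6,7,10,11,14,15,18,19,22,23,26,27,30,31): XOR of data positions = 0⊕0⊕0⊕0⊕1⊕0⊕0⊕0⊕0⊕0⊕1⊕1⊕0⊕0⊕0 = 1
p4 (pos 4,5,6,7,12,13,14,15,20,21,22,23,28,29,30,31): XOR of data positions = 0⊕0⊕0⊕1⊕1⊕0⊕0⊕0⊕1⊕0⊕1⊕0⊕1⊕0⊕0 = 1
p8 (pos 8,9,10,11,12,13,14,15,24,25,26,27,28,29,30,31): XOR of data positions = 0⊕0⊕1⊕1⊕1⊕0⊕0⊕1⊕0⊕1⊕0⊕0⊕1⊕0⊕0 = 0
p16 (pos 16,17,18,19,20,21,22,23,24,25,26,27,28,29,30,31): XOR of data positions = 1⊕0⊕0⊕0⊕1⊕0⊕1⊕1⊕0⊕1⊕0⊕0⊕1⊕0⊕0 = 0
Codeword: 0101000000111000100010110100100

0101000000111000100010110100100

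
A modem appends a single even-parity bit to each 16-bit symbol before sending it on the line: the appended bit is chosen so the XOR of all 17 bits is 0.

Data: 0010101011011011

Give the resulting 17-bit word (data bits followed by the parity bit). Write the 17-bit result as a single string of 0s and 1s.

00101010110110111

XOR of the 16 data bits: 0⊕0⊕1⊕0⊕1⊕0⊕1⊕0⊕1⊕1⊕0⊕1⊕1⊕0⊕1⊕1 = 1
Parity bit = 1 (so all 17 bits XOR to 0).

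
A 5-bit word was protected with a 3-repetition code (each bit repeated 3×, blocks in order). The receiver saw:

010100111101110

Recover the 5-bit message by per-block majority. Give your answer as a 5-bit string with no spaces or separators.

Block 1 (010): 1 one → 0
Block 2 (100): 1 one → 0
Block 3 (111): 3 ones → 1
Block 4 (101): 2 ones → 1
Block 5 (110): 2 ones → 1

00111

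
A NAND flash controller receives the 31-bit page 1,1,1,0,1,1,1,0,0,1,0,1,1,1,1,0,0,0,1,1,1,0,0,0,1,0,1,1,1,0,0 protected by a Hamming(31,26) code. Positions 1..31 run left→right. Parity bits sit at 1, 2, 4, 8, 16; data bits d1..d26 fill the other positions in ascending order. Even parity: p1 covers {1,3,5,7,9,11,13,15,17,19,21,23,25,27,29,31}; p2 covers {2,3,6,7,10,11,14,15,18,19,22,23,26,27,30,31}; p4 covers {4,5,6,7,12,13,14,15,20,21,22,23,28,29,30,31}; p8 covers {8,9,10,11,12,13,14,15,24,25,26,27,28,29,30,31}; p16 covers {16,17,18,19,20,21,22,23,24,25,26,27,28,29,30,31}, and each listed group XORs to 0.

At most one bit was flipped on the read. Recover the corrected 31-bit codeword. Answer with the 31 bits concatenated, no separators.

1110111001011110001110001011101

s1 (pos 1,3,5,7,9,11,13,15,17,19,21,23,25,27,29,31): 1⊕1⊕1⊕1⊕0⊕0⊕1⊕1⊕0⊕1⊕1⊕0⊕1⊕1⊕1⊕0 = 1
s2 (pos 2,3,6,7,10,11,14,15,18,19,22,23,26,27,30,31): 1⊕1⊕1⊕1⊕1⊕0⊕1⊕1⊕0⊕1⊕0⊕0⊕0⊕1⊕0⊕0 = 1
s4 (pos 4,5,6,7,12,13,14,15,20,21,22,23,28,29,30,31): 0⊕1⊕1⊕1⊕1⊕1⊕1⊕1⊕1⊕1⊕0⊕0⊕1⊕1⊕0⊕0 = 1
s8 (pos 8,9,10,11,12,13,14,15,24,25,26,27,28,29,30,31): 0⊕0⊕1⊕0⊕1⊕1⊕1⊕1⊕0⊕1⊕0⊕1⊕1⊕1⊕0⊕0 = 1
s16 (pos 16,17,18,19,20,21,22,23,24,25,26,27,28,29,30,31): 0⊕0⊕0⊕1⊕1⊕1⊕0⊕0⊕0⊕1⊕0⊕1⊕1⊕1⊕0⊕0 = 1
Syndrome s16…s1 = 11111 → error at position 31.
Flip position 31: 1110111001011110001110001011100 → 1110111001011110001110001011101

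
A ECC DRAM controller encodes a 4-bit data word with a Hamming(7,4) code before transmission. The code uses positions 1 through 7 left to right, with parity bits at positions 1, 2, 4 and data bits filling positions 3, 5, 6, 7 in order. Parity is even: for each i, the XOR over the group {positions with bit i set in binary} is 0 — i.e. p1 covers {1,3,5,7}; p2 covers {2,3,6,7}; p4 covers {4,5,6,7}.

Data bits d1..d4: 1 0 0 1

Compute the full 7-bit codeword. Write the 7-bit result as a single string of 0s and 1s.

Place data at non-parity positions: p1 p2 1 p4 0 0 1
p1 (pos 1,3,5,7): XOR of data positions = 1⊕0⊕1 = 0
p2 (pos 2,3,6,7): XOR of data positions = 1⊕0⊕1 = 0
p4 (pos 4,5,6,7): XOR of data positions = 0⊕0⊕1 = 1
Codeword: 0011001

0011001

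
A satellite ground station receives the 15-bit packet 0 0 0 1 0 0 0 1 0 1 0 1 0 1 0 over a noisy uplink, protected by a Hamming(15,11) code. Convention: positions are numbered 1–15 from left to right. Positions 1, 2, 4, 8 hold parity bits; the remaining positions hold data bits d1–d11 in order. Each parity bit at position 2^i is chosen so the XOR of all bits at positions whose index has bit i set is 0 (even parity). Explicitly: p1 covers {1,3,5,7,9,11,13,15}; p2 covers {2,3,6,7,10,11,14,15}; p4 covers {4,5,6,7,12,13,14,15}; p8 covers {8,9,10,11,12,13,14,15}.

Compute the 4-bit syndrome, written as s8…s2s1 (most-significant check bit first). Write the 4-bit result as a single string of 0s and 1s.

0100

s1 (pos 1,3,5,7,9,11,13,15): 0⊕0⊕0⊕0⊕0⊕0⊕0⊕0 = 0
s2 (pos 2,3,6,7,10,11,14,15): 0⊕0⊕0⊕0⊕1⊕0⊕1⊕0 = 0
s4 (pos 4,5,6,7,12,13,14,15): 1⊕0⊕0⊕0⊕1⊕0⊕1⊕0 = 1
s8 (pos 8,9,10,11,12,13,14,15): 1⊕0⊕1⊕0⊕1⊕0⊕1⊕0 = 0
Syndrome s8…s1 = 0100 → error at position 4.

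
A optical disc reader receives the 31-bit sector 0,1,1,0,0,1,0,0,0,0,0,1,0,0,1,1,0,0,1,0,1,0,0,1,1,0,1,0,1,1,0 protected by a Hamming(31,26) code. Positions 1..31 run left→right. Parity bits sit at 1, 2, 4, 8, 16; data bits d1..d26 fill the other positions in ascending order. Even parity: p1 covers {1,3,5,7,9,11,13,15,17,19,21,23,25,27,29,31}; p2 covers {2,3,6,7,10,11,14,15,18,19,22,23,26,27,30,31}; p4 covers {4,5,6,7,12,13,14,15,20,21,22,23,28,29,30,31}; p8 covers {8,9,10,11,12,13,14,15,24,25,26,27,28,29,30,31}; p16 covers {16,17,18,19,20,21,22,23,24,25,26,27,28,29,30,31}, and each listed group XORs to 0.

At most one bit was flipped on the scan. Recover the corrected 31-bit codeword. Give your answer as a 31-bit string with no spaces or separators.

s1 (pos 1,3,5,7,9,11,13,15,17,19,21,23,25,27,29,31): 0⊕1⊕0⊕0⊕0⊕0⊕0⊕1⊕0⊕1⊕1⊕0⊕1⊕1⊕1⊕0 = 1
s2 (pos 2,3,6,7,10,11,14,15,18,19,22,23,26,27,30,31): 1⊕1⊕1⊕0⊕0⊕0⊕0⊕1⊕0⊕1⊕0⊕0⊕0⊕1⊕1⊕0 = 1
s4 (pos 4,5,6,7,12,13,14,15,20,21,22,23,28,29,30,31): 0⊕0⊕1⊕0⊕1⊕0⊕0⊕1⊕0⊕1⊕0⊕0⊕0⊕1⊕1⊕0 = 0
s8 (pos 8,9,10,11,12,13,14,15,24,25,26,27,28,29,30,31): 0⊕0⊕0⊕0⊕1⊕0⊕0⊕1⊕1⊕1⊕0⊕1⊕0⊕1⊕1⊕0 = 1
s16 (pos 16,17,18,19,20,21,22,23,24,25,26,27,28,29,30,31): 1⊕0⊕0⊕1⊕0⊕1⊕0⊕0⊕1⊕1⊕0⊕1⊕0⊕1⊕1⊕0 = 0
Syndrome s16…s1 = 01011 → error at position 11.
Flip position 11: 0110010000010011001010011010110 → 0110010000110011001010011010110

0110010000110011001010011010110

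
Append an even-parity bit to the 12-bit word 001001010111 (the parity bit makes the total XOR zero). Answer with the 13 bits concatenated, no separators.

XOR of the 12 data bits: 0⊕0⊕1⊕0⊕0⊕1⊕0⊕1⊕0⊕1⊕1⊕1 = 0
Parity bit = 0 (so all 13 bits XOR to 0).

0010010101110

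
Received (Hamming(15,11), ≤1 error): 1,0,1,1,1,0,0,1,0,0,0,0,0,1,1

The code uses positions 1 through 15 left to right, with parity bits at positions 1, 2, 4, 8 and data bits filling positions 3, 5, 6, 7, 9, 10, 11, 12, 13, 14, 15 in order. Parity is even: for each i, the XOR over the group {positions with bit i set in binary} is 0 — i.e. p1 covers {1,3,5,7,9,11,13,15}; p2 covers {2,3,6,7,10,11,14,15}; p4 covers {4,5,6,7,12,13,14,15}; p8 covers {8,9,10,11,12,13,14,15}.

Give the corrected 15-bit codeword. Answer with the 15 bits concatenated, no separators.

101110010100011

s1 (pos 1,3,5,7,9,11,13,15): 1⊕1⊕1⊕0⊕0⊕0⊕0⊕1 = 0
s2 (pos 2,3,6,7,10,11,14,15): 0⊕1⊕0⊕0⊕0⊕0⊕1⊕1 = 1
s4 (pos 4,5,6,7,12,13,14,15): 1⊕1⊕0⊕0⊕0⊕0⊕1⊕1 = 0
s8 (pos 8,9,10,11,12,13,14,15): 1⊕0⊕0⊕0⊕0⊕0⊕1⊕1 = 1
Syndrome s8…s1 = 1010 → error at position 10.
Flip position 10: 101110010000011 → 101110010100011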